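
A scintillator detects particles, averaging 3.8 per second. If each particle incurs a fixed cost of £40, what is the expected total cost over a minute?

£9120

E[N] = 3.8 × 60 = 228 (a minute = 60 seconds); E[cost] = 228 × £40 = £9120.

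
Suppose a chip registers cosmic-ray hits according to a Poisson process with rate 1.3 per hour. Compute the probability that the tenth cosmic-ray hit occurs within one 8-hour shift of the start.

0.5910

Over the interval, μ = 1.3 × 8 = 10.4 (an 8-hour shift = 8 hours).
The tenth arrival falls in the interval iff at least 10 events occur there: P(S_10 ≤ t) = P(N ≥ 10) = 1 − P(N ≤ 9) ≈ 0.5910.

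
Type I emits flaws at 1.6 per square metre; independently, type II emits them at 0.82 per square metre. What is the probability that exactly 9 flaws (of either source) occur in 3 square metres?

Independent Poisson processes superpose: combined rate λ = 1.6 + 0.82 = 2.42 per square metre.
Over the interval, μ = 2.42 × 3 = 7.26 (3 square metres).
P(N = 9) = e^(−7.26) · 7.26^9/9! ≈ 0.1086.

0.1086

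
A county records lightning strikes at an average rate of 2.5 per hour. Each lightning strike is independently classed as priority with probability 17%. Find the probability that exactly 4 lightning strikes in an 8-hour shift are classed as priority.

Thinning: the lightning strikes that are classed as priority themselves form a Poisson process with rate 0.17 × 2.5 = 0.425 per hour.
Over the interval, μ = 0.425 × 8 = 3.4 (an 8-hour shift = 8 hours).
P(N = 4) = e^(−3.4) · 3.4^4/4! ≈ 0.1858.

0.1858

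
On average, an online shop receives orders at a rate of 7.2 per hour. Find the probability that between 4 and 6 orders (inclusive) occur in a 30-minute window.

Over the interval, μ = 7.2 × 0.5 = 3.6 (a 30-minute window = 0.5 hours).
P(4 ≤ N ≤ 6) = Σ_{j=4}^{6} e^(−3.6) · 3.6^j/j! ≈ 0.4115.

0.4115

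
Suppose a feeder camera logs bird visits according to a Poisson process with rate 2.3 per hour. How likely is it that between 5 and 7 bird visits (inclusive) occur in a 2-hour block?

0.3917

Over the interval, μ = 2.3 × 2 = 4.6 (a 2-hour block = 2 hours).
P(5 ≤ N ≤ 7) = Σ_{j=5}^{7} e^(−4.6) · 4.6^j/j! ≈ 0.3917.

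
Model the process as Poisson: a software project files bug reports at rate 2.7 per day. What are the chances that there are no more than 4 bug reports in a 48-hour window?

0.3733

Over the interval, μ = 2.7 × 2 = 5.4 (a 48-hour window = 2 days).
P(N ≤ 4) = Σ_{j=0}^{4} e^(−μ) μ^j/j! ≈ 0.3733.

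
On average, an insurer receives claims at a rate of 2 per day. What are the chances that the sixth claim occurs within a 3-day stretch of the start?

Over the interval, μ = 2 × 3 = 6 (a 3-day stretch = 3 days).
The sixth arrival falls in the interval iff at least 6 events occur there: P(S_6 ≤ t) = P(N ≥ 6) = 1 − P(N ≤ 5) ≈ 0.5543.

0.5543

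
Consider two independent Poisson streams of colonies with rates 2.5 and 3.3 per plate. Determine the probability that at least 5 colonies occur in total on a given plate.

Independent Poisson processes superpose: combined rate λ = 2.5 + 3.3 = 5.8 per plate.
So μ = 5.8.
P(N ≥ 5) = 1 − P(N ≤ 4) ≈ 0.6873.

0.6873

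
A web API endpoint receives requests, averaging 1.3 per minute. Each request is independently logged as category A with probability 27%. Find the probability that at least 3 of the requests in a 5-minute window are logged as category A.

0.2574

Thinning: the requests that are logged as category A themselves form a Poisson process with rate 0.27 × 1.3 = 0.351 per minute.
Over the interval, μ = 0.351 × 5 = 1.755 (a 5-minute window = 5 minutes).
P(N ≥ 3) = 1 − P(N ≤ 2) ≈ 0.2574.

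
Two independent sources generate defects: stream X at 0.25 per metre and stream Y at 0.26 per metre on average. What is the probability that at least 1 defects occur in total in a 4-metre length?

Independent Poisson processes superpose: combined rate λ = 0.25 + 0.26 = 0.51 per metre.
Over the interval, μ = 0.51 × 4 = 2.04 (a 4-metre length = 4 metres).
P(N ≥ 1) = 1 − P(N ≤ 0) ≈ 0.8700.

0.8700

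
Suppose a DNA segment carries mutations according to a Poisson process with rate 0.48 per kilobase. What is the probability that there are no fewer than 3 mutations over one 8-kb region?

Over the interval, μ = 0.48 × 8 = 3.84 (an 8-kb region = 8 kilobases).
P(N ≥ 3) = 1 − P(N ≤ 2) = 1 − Σ_{j=0}^{2} e^(−μ) μ^j/j! ≈ 0.7375.

0.7375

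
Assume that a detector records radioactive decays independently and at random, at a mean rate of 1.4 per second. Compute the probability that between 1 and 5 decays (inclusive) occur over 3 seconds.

Over the interval, μ = 1.4 × 3 = 4.2 (3 seconds).
P(1 ≤ N ≤ 5) = Σ_{j=1}^{5} e^(−4.2) · 4.2^j/j! ≈ 0.7381.

0.7381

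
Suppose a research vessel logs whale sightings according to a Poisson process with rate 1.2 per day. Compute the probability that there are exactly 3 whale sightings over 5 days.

0.0892

Over the interval, μ = 1.2 × 5 = 6 (5 days).
P(N = 3) = e^(−μ) μ^3/3! = e^(−6) · 6^3/6 ≈ 0.0892.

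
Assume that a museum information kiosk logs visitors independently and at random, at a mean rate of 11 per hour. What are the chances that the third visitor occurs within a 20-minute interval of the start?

Over the interval, μ = 11 × 1/3 ≈ 3.66667 (a 20-minute interval = 1/3 hours).
The third arrival falls in the interval iff at least 3 events occur there: P(S_3 ≤ t) = P(N ≥ 3) = 1 − P(N ≤ 2) ≈ 0.7089.

0.7089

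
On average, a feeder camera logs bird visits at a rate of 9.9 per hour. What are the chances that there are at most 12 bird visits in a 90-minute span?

Over the interval, μ = 9.9 × 1.5 = 14.85 (a 90-minute span = 1.5 hours).
P(N ≤ 12) = Σ_{j=0}^{12} e^(−μ) μ^j/j! ≈ 0.2802.

0.2802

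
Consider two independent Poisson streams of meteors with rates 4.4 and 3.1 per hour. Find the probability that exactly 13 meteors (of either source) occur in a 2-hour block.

0.0956

Independent Poisson processes superpose: combined rate λ = 4.4 + 3.1 = 7.5 per hour.
Over the interval, μ = 7.5 × 2 = 15 (a 2-hour block = 2 hours).
P(N = 13) = e^(−15) · 15^13/13! ≈ 0.0956.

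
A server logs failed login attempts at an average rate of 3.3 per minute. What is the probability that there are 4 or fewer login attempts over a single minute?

0.7626

With mean μ = 3.3 per minute,
P(N ≤ 4) = Σ_{j=0}^{4} e^(−μ) μ^j/j! ≈ 0.7626.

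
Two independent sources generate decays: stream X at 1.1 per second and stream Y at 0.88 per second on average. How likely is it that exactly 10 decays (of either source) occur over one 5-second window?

Independent Poisson processes superpose: combined rate λ = 1.1 + 0.88 = 1.98 per second.
Over the interval, μ = 1.98 × 5 = 9.9 (a 5-second window = 5 seconds).
P(N = 10) = e^(−9.9) · 9.9^10/10! ≈ 0.1250.

0.1250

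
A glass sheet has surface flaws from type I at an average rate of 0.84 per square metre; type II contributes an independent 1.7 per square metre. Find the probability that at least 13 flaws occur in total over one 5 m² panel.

0.5036

Independent Poisson processes superpose: combined rate λ = 0.84 + 1.7 = 2.54 per square metre.
Over the interval, μ = 2.54 × 5 = 12.7 (a 5 m² panel = 5 square metres).
P(N ≥ 13) = 1 − P(N ≤ 12) ≈ 0.5036.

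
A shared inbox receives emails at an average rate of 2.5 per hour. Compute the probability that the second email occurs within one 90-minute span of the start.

0.8883

Over the interval, μ = 2.5 × 1.5 = 3.75 (a 90-minute span = 1.5 hours).
The second arrival falls in the interval iff at least 2 events occur there: P(S_2 ≤ t) = P(N ≥ 2) = 1 − P(N ≤ 1) ≈ 0.8883.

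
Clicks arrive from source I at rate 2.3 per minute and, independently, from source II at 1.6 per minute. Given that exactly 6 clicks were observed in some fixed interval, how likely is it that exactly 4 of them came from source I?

Given the total, each event is independently from source I with probability p = λ_I/(λ_I+λ_II) = 2.3/3.9 ≈ 0.5897.
So K ~ Binomial(6, 2.3/3.9): P(K = 4) = C(6,4) · (2.3/3.9)^4 · (1.6/3.9)^2 ≈ 0.3054.

0.3054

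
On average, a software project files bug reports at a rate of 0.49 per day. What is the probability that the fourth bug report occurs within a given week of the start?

0.4482

Over the interval, μ = 0.49 × 7 = 3.43 (a week = 7 days).
The fourth arrival falls in the interval iff at least 4 events occur there: P(S_4 ≤ t) = P(N ≥ 4) = 1 − P(N ≤ 3) ≈ 0.4482.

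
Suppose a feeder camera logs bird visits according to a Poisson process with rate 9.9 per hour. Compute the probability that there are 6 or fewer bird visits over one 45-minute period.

0.3885

Over the interval, μ = 9.9 × 0.75 = 7.425 (a 45-minute period = 0.75 hours).
P(N ≤ 6) = Σ_{j=0}^{6} e^(−μ) μ^j/j! ≈ 0.3885.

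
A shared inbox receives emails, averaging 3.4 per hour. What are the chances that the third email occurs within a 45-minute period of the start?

0.4689

Over the interval, μ = 3.4 × 0.75 = 2.55 (a 45-minute period = 0.75 hours).
The third arrival falls in the interval iff at least 3 events occur there: P(S_3 ≤ t) = P(N ≥ 3) = 1 − P(N ≤ 2) ≈ 0.4689.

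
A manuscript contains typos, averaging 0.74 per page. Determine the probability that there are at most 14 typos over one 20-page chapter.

Over the interval, μ = 0.74 × 20 = 14.8 (a 20-page chapter = 20 pages).
P(N ≤ 14) = Σ_{j=0}^{14} e^(−μ) μ^j/j! ≈ 0.4863.

0.4863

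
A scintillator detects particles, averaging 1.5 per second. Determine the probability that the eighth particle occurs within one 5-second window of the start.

Over the interval, μ = 1.5 × 5 = 7.5 (a 5-second window = 5 seconds).
The eighth arrival falls in the interval iff at least 8 events occur there: P(S_8 ≤ t) = P(N ≥ 8) = 1 − P(N ≤ 7) ≈ 0.4754.

0.4754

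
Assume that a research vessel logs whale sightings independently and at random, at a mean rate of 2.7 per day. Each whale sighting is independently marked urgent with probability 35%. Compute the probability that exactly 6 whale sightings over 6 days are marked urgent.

0.1591

Thinning: the whale sightings that are marked urgent themselves form a Poisson process with rate 0.35 × 2.7 = 0.945 per day.
Over the interval, μ = 0.945 × 6 = 5.67 (6 days).
P(N = 6) = e^(−5.67) · 5.67^6/6! ≈ 0.1591.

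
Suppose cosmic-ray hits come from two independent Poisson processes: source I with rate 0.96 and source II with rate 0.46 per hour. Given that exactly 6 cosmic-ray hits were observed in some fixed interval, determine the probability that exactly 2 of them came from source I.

Given the total, each event is independently from source I with probability p = λ_I/(λ_I+λ_II) = 0.96/1.42 ≈ 0.6761.
So K ~ Binomial(6, 0.96/1.42): P(K = 2) = C(6,2) · (0.96/1.42)^2 · (0.46/1.42)^4 ≈ 0.0755.

0.0755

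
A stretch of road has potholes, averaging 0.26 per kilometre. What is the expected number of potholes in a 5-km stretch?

1.3

E[N] = λt = 0.26 × 5 = 1.3 (a 5-km stretch = 5 kilometres).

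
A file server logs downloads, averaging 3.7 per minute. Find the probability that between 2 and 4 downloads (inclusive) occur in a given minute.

With mean μ = 3.7 per minute,
P(2 ≤ N ≤ 4) = Σ_{j=2}^{4} e^(−3.7) · 3.7^j/j! ≈ 0.5710.

0.5710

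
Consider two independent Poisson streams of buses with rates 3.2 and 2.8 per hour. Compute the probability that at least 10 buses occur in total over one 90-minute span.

0.4126

Independent Poisson processes superpose: combined rate λ = 3.2 + 2.8 = 6 per hour.
Over the interval, μ = 6 × 1.5 = 9 (a 90-minute span = 1.5 hours).
P(N ≥ 10) = 1 − P(N ≤ 9) ≈ 0.4126.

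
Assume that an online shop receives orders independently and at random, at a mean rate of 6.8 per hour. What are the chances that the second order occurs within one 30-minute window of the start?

0.8532

Over the interval, μ = 6.8 × 0.5 = 3.4 (a 30-minute window = 0.5 hours).
The second arrival falls in the interval iff at least 2 events occur there: P(S_2 ≤ t) = P(N ≥ 2) = 1 − P(N ≤ 1) ≈ 0.8532.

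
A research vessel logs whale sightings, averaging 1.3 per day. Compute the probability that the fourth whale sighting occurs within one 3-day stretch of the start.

0.5468

Over the interval, μ = 1.3 × 3 = 3.9 (a 3-day stretch = 3 days).
The fourth arrival falls in the interval iff at least 4 events occur there: P(S_4 ≤ t) = P(N ≥ 4) = 1 − P(N ≤ 3) ≈ 0.5468.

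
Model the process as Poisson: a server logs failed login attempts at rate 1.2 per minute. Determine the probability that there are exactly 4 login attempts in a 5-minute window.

0.1339

Over the interval, μ = 1.2 × 5 = 6 (a 5-minute window = 5 minutes).
P(N = 4) = e^(−μ) μ^4/4! = e^(−6) · 6^4/24 ≈ 0.1339.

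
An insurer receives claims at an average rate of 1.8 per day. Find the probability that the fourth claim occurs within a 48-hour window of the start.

0.4848

Over the interval, μ = 1.8 × 2 = 3.6 (a 48-hour window = 2 days).
The fourth arrival falls in the interval iff at least 4 events occur there: P(S_4 ≤ t) = P(N ≥ 4) = 1 − P(N ≤ 3) ≈ 0.4848.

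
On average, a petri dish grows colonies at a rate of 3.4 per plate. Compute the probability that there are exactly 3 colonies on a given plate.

With mean μ = 3.4 per plate,
P(N = 3) = e^(−μ) μ^3/3! = e^(−3.4) · 3.4^3/6 ≈ 0.2186.

0.2186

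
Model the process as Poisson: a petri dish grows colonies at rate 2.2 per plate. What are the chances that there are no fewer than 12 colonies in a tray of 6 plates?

0.6668

Over the interval, μ = 2.2 × 6 = 13.2 (a tray of 6 plates = 6 plates).
P(N ≥ 12) = 1 − P(N ≤ 11) = 1 − Σ_{j=0}^{11} e^(−μ) μ^j/j! ≈ 0.6668.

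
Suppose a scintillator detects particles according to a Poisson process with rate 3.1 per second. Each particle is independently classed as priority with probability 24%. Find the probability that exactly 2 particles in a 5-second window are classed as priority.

0.1677

Thinning: the particles that are classed as priority themselves form a Poisson process with rate 0.24 × 3.1 = 0.744 per second.
Over the interval, μ = 0.744 × 5 = 3.72 (a 5-second window = 5 seconds).
P(N = 2) = e^(−3.72) · 3.72^2/2! ≈ 0.1677.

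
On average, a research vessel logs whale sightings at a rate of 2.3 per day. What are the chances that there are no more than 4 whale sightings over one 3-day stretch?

Over the interval, μ = 2.3 × 3 = 6.9 (a 3-day stretch = 3 days).
P(N ≤ 4) = Σ_{j=0}^{4} e^(−μ) μ^j/j! ≈ 0.1823.

0.1823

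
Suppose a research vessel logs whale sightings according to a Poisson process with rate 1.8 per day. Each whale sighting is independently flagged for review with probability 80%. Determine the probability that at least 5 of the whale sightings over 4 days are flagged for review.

0.6815

Thinning: the whale sightings that are flagged for review themselves form a Poisson process with rate 0.8 × 1.8 = 1.44 per day.
Over the interval, μ = 1.44 × 4 = 5.76 (4 days).
P(N ≥ 5) = 1 − P(N ≤ 4) ≈ 0.6815.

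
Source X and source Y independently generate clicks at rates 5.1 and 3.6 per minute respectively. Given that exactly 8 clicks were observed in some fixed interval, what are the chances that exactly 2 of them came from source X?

Given the total, each event is independently from source X with probability p = λ_X/(λ_X+λ_Y) = 5.1/8.7 ≈ 0.5862.
So K ~ Binomial(8, 5.1/8.7): P(K = 2) = C(8,2) · (5.1/8.7)^2 · (3.6/8.7)^6 ≈ 0.0483.

0.0483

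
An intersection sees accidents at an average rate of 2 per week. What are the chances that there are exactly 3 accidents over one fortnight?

Over the interval, μ = 2 × 2 = 4 (a fortnight = 2 weeks).
P(N = 3) = e^(−μ) μ^3/3! = e^(−4) · 4^3/6 ≈ 0.1954.

0.1954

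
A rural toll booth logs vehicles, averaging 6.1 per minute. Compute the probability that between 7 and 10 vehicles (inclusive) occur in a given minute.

With mean μ = 6.1 per minute,
P(7 ≤ N ≤ 10) = Σ_{j=7}^{10} e^(−6.1) · 6.1^j/j! ≈ 0.3629.

0.3629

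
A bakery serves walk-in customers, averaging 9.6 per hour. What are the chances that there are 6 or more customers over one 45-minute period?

Over the interval, μ = 9.6 × 0.75 = 7.2 (a 45-minute period = 0.75 hours).
P(N ≥ 6) = 1 − P(N ≤ 5) = 1 − Σ_{j=0}^{5} e^(−μ) μ^j/j! ≈ 0.7241.

0.7241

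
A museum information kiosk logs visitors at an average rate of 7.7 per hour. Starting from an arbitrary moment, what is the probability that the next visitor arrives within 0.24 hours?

Inter-arrival times are exponential with rate λ = 7.7 per hour.
P(T ≤ 0.24) = 1 − e^(−λt) = 1 − e^(−7.7 × 0.24) = 1 − e^(−1.848) ≈ 0.8424.

0.8424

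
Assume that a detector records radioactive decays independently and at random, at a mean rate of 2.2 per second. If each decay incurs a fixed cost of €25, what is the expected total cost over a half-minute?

E[N] = 2.2 × 30 = 66 (a half-minute = 30 seconds); E[cost] = 66 × €25 = €1650.

€1650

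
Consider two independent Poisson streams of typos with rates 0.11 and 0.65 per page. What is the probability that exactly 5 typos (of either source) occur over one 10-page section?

Independent Poisson processes superpose: combined rate λ = 0.11 + 0.65 = 0.76 per page.
Over the interval, μ = 0.76 × 10 = 7.6 (a 10-page section = 10 pages).
P(N = 5) = e^(−7.6) · 7.6^5/5! ≈ 0.1057.

0.1057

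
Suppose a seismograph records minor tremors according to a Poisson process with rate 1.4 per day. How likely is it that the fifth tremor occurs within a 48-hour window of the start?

Over the interval, μ = 1.4 × 2 = 2.8 (a 48-hour window = 2 days).
The fifth arrival falls in the interval iff at least 5 events occur there: P(S_5 ≤ t) = P(N ≥ 5) = 1 − P(N ≤ 4) ≈ 0.1523.

0.1523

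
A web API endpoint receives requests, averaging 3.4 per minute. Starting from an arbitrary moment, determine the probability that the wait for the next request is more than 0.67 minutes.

The wait for the next event is exponential with rate λ = 3.4 per minute.
P(T > 0.67) = e^(−λt) = e^(−3.4 × 0.67) = e^(−2.278) ≈ 0.1025.

0.1025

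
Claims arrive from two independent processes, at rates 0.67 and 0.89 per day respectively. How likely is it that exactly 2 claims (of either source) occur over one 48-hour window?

Independent Poisson processes superpose: combined rate λ = 0.67 + 0.89 = 1.56 per day.
Over the interval, μ = 1.56 × 2 = 3.12 (a 48-hour window = 2 days).
P(N = 2) = e^(−3.12) · 3.12^2/2! ≈ 0.2149.

0.2149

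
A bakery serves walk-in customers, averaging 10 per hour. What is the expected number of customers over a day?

240

E[N] = λt = 10 × 24 = 240 (a day = 24 hours).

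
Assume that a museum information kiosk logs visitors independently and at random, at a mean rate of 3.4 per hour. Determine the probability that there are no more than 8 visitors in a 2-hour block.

0.7548

Over the interval, μ = 3.4 × 2 = 6.8 (a 2-hour block = 2 hours).
P(N ≤ 8) = Σ_{j=0}^{8} e^(−μ) μ^j/j! ≈ 0.7548.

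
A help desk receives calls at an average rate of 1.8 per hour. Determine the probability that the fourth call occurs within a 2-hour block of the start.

Over the interval, μ = 1.8 × 2 = 3.6 (a 2-hour block = 2 hours).
The fourth arrival falls in the interval iff at least 4 events occur there: P(S_4 ≤ t) = P(N ≥ 4) = 1 − P(N ≤ 3) ≈ 0.4848.

0.4848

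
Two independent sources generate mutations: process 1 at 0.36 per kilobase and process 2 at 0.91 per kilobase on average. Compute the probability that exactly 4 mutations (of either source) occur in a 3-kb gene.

Independent Poisson processes superpose: combined rate λ = 0.36 + 0.91 = 1.27 per kilobase.
Over the interval, μ = 1.27 × 3 = 3.81 (a 3-kb gene = 3 kilobases).
P(N = 4) = e^(−3.81) · 3.81^4/4! ≈ 0.1945.

0.1945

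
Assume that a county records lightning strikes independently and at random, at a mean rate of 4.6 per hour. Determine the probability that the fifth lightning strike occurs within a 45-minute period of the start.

0.2651

Over the interval, μ = 4.6 × 0.75 = 3.45 (a 45-minute period = 0.75 hours).
The fifth arrival falls in the interval iff at least 5 events occur there: P(S_5 ≤ t) = P(N ≥ 5) = 1 − P(N ≤ 4) ≈ 0.2651.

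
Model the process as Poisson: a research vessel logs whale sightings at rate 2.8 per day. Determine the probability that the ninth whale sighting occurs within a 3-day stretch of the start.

0.4631

Over the interval, μ = 2.8 × 3 = 8.4 (a 3-day stretch = 3 days).
The ninth arrival falls in the interval iff at least 9 events occur there: P(S_9 ≤ t) = P(N ≥ 9) = 1 − P(N ≤ 8) ≈ 0.4631.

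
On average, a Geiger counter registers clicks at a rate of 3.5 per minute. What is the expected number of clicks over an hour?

210

E[N] = λt = 3.5 × 60 = 210 (an hour = 60 minutes).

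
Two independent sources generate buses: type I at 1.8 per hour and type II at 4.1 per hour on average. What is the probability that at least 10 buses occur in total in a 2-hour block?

0.7397

Independent Poisson processes superpose: combined rate λ = 1.8 + 4.1 = 5.9 per hour.
Over the interval, μ = 5.9 × 2 = 11.8 (a 2-hour block = 2 hours).
P(N ≥ 10) = 1 − P(N ≤ 9) ≈ 0.7397.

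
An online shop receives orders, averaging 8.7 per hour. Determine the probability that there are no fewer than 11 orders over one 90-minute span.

Over the interval, μ = 8.7 × 1.5 = 13.05 (a 90-minute span = 1.5 hours).
P(N ≥ 11) = 1 − P(N ≤ 10) = 1 − Σ_{j=0}^{10} e^(−μ) μ^j/j! ≈ 0.7526.

0.7526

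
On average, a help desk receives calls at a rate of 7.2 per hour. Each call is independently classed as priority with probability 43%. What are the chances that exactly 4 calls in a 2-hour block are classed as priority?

0.1253

Thinning: the calls that are classed as priority themselves form a Poisson process with rate 0.43 × 7.2 = 3.096 per hour.
Over the interval, μ = 3.096 × 2 = 6.192 (a 2-hour block = 2 hours).
P(N = 4) = e^(−6.192) · 6.192^4/4! ≈ 0.1253.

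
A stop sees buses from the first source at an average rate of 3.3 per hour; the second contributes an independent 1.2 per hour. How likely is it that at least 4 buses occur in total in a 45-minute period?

0.4362

Independent Poisson processes superpose: combined rate λ = 3.3 + 1.2 = 4.5 per hour.
Over the interval, μ = 4.5 × 0.75 = 3.375 (a 45-minute period = 0.75 hours).
P(N ≥ 4) = 1 − P(N ≤ 3) ≈ 0.4362.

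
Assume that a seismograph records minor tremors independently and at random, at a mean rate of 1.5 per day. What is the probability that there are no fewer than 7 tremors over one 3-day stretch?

Over the interval, μ = 1.5 × 3 = 4.5 (a 3-day stretch = 3 days).
P(N ≥ 7) = 1 − P(N ≤ 6) = 1 − Σ_{j=0}^{6} e^(−μ) μ^j/j! ≈ 0.1689.

0.1689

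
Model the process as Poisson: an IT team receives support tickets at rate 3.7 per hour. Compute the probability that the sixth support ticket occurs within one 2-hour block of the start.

0.7474

Over the interval, μ = 3.7 × 2 = 7.4 (a 2-hour block = 2 hours).
The sixth arrival falls in the interval iff at least 6 events occur there: P(S_6 ≤ t) = P(N ≥ 6) = 1 − P(N ≤ 5) ≈ 0.7474.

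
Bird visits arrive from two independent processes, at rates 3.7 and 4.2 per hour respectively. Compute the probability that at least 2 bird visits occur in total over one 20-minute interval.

0.7390

Independent Poisson processes superpose: combined rate λ = 3.7 + 4.2 = 7.9 per hour.
Over the interval, μ = 7.9 × 1/3 ≈ 2.63333 (a 20-minute interval = 1/3 hours).
P(N ≥ 2) = 1 − P(N ≤ 1) ≈ 0.7390.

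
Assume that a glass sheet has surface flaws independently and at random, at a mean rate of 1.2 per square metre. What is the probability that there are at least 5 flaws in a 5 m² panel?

0.7149

Over the interval, μ = 1.2 × 5 = 6 (a 5 m² panel = 5 square metres).
P(N ≥ 5) = 1 − P(N ≤ 4) = 1 − Σ_{j=0}^{4} e^(−μ) μ^j/j! ≈ 0.7149.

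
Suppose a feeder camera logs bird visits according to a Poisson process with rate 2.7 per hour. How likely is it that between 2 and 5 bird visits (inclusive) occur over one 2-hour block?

0.5172

Over the interval, μ = 2.7 × 2 = 5.4 (a 2-hour block = 2 hours).
P(2 ≤ N ≤ 5) = Σ_{j=2}^{5} e^(−5.4) · 5.4^j/j! ≈ 0.5172.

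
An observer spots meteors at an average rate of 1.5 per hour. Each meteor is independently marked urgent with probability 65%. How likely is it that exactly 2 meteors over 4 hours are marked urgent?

Thinning: the meteors that are marked urgent themselves form a Poisson process with rate 0.65 × 1.5 = 0.975 per hour.
Over the interval, μ = 0.975 × 4 = 3.9 (4 hours).
P(N = 2) = e^(−3.9) · 3.9^2/2! ≈ 0.1539.

0.1539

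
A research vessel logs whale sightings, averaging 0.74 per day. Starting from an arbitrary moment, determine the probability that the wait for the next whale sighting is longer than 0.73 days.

The wait for the next event is exponential with rate λ = 0.74 per day.
P(T > 0.73) = e^(−λt) = e^(−0.74 × 0.73) = e^(−0.5402) ≈ 0.5826.

0.5826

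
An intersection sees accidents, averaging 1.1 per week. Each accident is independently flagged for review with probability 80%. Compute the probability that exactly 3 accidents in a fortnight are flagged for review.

0.1563

Thinning: the accidents that are flagged for review themselves form a Poisson process with rate 0.8 × 1.1 = 0.88 per week.
Over the interval, μ = 0.88 × 2 = 1.76 (a fortnight = 2 weeks).
P(N = 3) = e^(−1.76) · 1.76^3/3! ≈ 0.1563.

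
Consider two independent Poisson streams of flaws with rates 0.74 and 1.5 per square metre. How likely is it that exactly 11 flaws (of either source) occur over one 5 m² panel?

Independent Poisson processes superpose: combined rate λ = 0.74 + 1.5 = 2.24 per square metre.
Over the interval, μ = 2.24 × 5 = 11.2 (a 5 m² panel = 5 square metres).
P(N = 11) = e^(−11.2) · 11.2^11/11! ≈ 0.1192.

0.1192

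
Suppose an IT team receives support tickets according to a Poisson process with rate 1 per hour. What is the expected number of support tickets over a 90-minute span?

1.5

E[N] = λt = 1 × 1.5 = 1.5 (a 90-minute span = 1.5 hours).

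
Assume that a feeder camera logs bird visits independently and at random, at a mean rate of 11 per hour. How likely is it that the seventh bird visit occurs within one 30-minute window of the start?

0.3140

Over the interval, μ = 11 × 0.5 = 5.5 (a 30-minute window = 0.5 hours).
The seventh arrival falls in the interval iff at least 7 events occur there: P(S_7 ≤ t) = P(N ≥ 7) = 1 − P(N ≤ 6) ≈ 0.3140.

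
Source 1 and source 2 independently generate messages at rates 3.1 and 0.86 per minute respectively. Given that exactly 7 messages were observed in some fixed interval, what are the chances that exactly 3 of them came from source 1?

Given the total, each event is independently from source 1 with probability p = λ_1/(λ_1+λ_2) = 3.1/3.96 ≈ 0.7828.
So K ~ Binomial(7, 3.1/3.96): P(K = 3) = C(7,3) · (3.1/3.96)^3 · (0.86/3.96)^4 ≈ 0.0373.

0.0373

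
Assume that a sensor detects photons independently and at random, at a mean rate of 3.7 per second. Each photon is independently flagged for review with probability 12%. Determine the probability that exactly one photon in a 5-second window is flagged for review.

Thinning: the photons that are flagged for review themselves form a Poisson process with rate 0.12 × 3.7 = 0.444 per second.
Over the interval, μ = 0.444 × 5 = 2.22 (a 5-second window = 5 seconds).
P(N = 1) = e^(−2.22) · 2.22^1/1! ≈ 0.2411.

0.2411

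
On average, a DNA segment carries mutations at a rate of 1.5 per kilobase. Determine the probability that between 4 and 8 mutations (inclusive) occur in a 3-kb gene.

Over the interval, μ = 1.5 × 3 = 4.5 (a 3-kb gene = 3 kilobases).
P(4 ≤ N ≤ 8) = Σ_{j=4}^{8} e^(−4.5) · 4.5^j/j! ≈ 0.6174.

0.6174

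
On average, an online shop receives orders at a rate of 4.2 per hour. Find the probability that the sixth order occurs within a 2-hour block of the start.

0.8427

Over the interval, μ = 4.2 × 2 = 8.4 (a 2-hour block = 2 hours).
The sixth arrival falls in the interval iff at least 6 events occur there: P(S_6 ≤ t) = P(N ≥ 6) = 1 − P(N ≤ 5) ≈ 0.8427.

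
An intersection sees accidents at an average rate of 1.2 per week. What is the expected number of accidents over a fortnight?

E[N] = λt = 1.2 × 2 = 2.4 (a fortnight = 2 weeks).

2.4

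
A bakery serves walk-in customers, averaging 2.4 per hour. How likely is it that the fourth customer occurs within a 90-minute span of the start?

Over the interval, μ = 2.4 × 1.5 = 3.6 (a 90-minute span = 1.5 hours).
The fourth arrival falls in the interval iff at least 4 events occur there: P(S_4 ≤ t) = P(N ≥ 4) = 1 − P(N ≤ 3) ≈ 0.4848.

0.4848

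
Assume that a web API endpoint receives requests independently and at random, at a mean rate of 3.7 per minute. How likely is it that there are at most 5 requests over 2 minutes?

0.2526

Over the interval, μ = 3.7 × 2 = 7.4 (2 minutes).
P(N ≤ 5) = Σ_{j=0}^{5} e^(−μ) μ^j/j! ≈ 0.2526.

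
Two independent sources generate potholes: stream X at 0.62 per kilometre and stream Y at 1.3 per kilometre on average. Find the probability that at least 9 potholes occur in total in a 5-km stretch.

0.6204

Independent Poisson processes superpose: combined rate λ = 0.62 + 1.3 = 1.92 per kilometre.
Over the interval, μ = 1.92 × 5 = 9.6 (a 5-km stretch = 5 kilometres).
P(N ≥ 9) = 1 − P(N ≤ 8) ≈ 0.6204.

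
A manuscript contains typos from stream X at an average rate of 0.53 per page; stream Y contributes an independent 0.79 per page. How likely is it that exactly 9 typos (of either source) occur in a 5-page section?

Independent Poisson processes superpose: combined rate λ = 0.53 + 0.79 = 1.32 per page.
Over the interval, μ = 1.32 × 5 = 6.6 (a 5-page section = 5 pages).
P(N = 9) = e^(−6.6) · 6.6^9/9! ≈ 0.0891.

0.0891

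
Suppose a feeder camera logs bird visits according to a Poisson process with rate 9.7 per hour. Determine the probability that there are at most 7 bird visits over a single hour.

0.2485

With mean μ = 9.7 per hour,
P(N ≤ 7) = Σ_{j=0}^{7} e^(−μ) μ^j/j! ≈ 0.2485.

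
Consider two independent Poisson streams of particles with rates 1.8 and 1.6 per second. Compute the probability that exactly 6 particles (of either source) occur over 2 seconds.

Independent Poisson processes superpose: combined rate λ = 1.8 + 1.6 = 3.4 per second.
Over the interval, μ = 3.4 × 2 = 6.8 (2 seconds).
P(N = 6) = e^(−6.8) · 6.8^6/6! ≈ 0.1529.

0.1529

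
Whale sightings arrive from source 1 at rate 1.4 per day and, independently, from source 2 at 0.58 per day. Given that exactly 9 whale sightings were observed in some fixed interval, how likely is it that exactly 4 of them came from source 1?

0.0679

Given the total, each event is independently from source 1 with probability p = λ_1/(λ_1+λ_2) = 1.4/1.98 ≈ 0.7071.
So K ~ Binomial(9, 1.4/1.98): P(K = 4) = C(9,4) · (1.4/1.98)^4 · (0.58/1.98)^5 ≈ 0.0679.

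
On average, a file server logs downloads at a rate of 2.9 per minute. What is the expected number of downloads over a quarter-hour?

E[N] = λt = 2.9 × 15 = 43.5 (a quarter-hour = 15 minutes).

43.5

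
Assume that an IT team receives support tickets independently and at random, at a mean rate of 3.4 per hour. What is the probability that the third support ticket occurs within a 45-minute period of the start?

Over the interval, μ = 3.4 × 0.75 = 2.55 (a 45-minute period = 0.75 hours).
The third arrival falls in the interval iff at least 3 events occur there: P(S_3 ≤ t) = P(N ≥ 3) = 1 − P(N ≤ 2) ≈ 0.4689.

0.4689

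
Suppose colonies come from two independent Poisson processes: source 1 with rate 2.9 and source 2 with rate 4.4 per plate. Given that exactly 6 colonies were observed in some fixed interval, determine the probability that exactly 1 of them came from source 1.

0.1896

Given the total, each event is independently from source 1 with probability p = λ_1/(λ_1+λ_2) = 2.9/7.3 ≈ 0.3973.
So K ~ Binomial(6, 2.9/7.3): P(K = 1) = C(6,1) · (2.9/7.3)^1 · (4.4/7.3)^5 ≈ 0.1896.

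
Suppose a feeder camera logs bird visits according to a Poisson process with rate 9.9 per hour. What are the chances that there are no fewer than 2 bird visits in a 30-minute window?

Over the interval, μ = 9.9 × 0.5 = 4.95 (a 30-minute window = 0.5 hours).
P(N ≥ 2) = 1 − P(N ≤ 1) = 1 − Σ_{j=0}^{1} e^(−μ) μ^j/j! ≈ 0.9579.

0.9579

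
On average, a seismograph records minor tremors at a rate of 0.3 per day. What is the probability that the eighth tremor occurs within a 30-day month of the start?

Over the interval, μ = 0.3 × 30 = 9 (a 30-day month = 30 days).
The eighth arrival falls in the interval iff at least 8 events occur there: P(S_8 ≤ t) = P(N ≥ 8) = 1 − P(N ≤ 7) ≈ 0.6761.

0.6761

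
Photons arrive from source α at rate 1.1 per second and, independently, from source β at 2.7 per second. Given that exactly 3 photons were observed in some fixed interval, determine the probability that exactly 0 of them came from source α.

Given the total, each event is independently from source α with probability p = λ_α/(λ_α+λ_β) = 1.1/3.8 ≈ 0.2895.
So K ~ Binomial(3, 1.1/3.8): P(K = 0) = C(3,0) · (1.1/3.8)^0 · (2.7/3.8)^3 ≈ 0.3587.

0.3587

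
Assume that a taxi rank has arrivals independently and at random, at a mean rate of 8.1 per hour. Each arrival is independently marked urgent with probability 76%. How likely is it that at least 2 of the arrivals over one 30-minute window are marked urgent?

0.8122

Thinning: the arrivals that are marked urgent themselves form a Poisson process with rate 0.76 × 8.1 = 6.156 per hour.
Over the interval, μ = 6.156 × 0.5 = 3.078 (a 30-minute window = 0.5 hours).
P(N ≥ 2) = 1 − P(N ≤ 1) ≈ 0.8122.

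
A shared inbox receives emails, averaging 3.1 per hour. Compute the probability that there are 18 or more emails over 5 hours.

Over the interval, μ = 3.1 × 5 = 15.5 (5 hours).
P(N ≥ 18) = 1 − P(N ≤ 17) = 1 − Σ_{j=0}^{17} e^(−μ) μ^j/j! ≈ 0.2948.

0.2948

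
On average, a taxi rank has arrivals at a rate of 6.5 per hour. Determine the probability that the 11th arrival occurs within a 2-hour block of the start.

0.7483

Over the interval, μ = 6.5 × 2 = 13 (a 2-hour block = 2 hours).
The 11th arrival falls in the interval iff at least 11 events occur there: P(S_11 ≤ t) = P(N ≥ 11) = 1 − P(N ≤ 10) ≈ 0.7483.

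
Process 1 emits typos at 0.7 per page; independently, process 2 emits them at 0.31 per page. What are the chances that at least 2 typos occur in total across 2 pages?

0.5994

Independent Poisson processes superpose: combined rate λ = 0.7 + 0.31 = 1.01 per page.
Over the interval, μ = 1.01 × 2 = 2.02 (2 pages).
P(N ≥ 2) = 1 − P(N ≤ 1) ≈ 0.5994.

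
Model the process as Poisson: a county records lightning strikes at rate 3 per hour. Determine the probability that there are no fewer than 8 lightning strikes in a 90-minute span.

Over the interval, μ = 3 × 1.5 = 4.5 (a 90-minute span = 1.5 hours).
P(N ≥ 8) = 1 − P(N ≤ 7) = 1 − Σ_{j=0}^{7} e^(−μ) μ^j/j! ≈ 0.0866.

0.0866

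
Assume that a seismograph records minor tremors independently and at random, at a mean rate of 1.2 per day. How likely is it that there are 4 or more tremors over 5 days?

Over the interval, μ = 1.2 × 5 = 6 (5 days).
P(N ≥ 4) = 1 − P(N ≤ 3) = 1 − Σ_{j=0}^{3} e^(−μ) μ^j/j! ≈ 0.8488.

0.8488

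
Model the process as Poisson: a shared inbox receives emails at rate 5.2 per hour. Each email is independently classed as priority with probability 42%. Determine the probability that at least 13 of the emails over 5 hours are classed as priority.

0.3026

Thinning: the emails that are classed as priority themselves form a Poisson process with rate 0.42 × 5.2 = 2.184 per hour.
Over the interval, μ = 2.184 × 5 = 10.92 (5 hours).
P(N ≥ 13) = 1 − P(N ≤ 12) ≈ 0.3026.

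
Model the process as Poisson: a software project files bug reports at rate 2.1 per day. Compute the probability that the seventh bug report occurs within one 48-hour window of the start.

Over the interval, μ = 2.1 × 2 = 4.2 (a 48-hour window = 2 days).
The seventh arrival falls in the interval iff at least 7 events occur there: P(S_7 ≤ t) = P(N ≥ 7) = 1 − P(N ≤ 6) ≈ 0.1325.

0.1325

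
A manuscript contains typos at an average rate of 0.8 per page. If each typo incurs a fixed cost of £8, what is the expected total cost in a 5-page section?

E[N] = 0.8 × 5 = 4 (a 5-page section = 5 pages); E[cost] = 4 × £8 = £32.

£32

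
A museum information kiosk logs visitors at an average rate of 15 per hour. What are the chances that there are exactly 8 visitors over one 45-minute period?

0.0828

Over the interval, μ = 15 × 0.75 = 11.25 (a 45-minute period = 0.75 hours).
P(N = 8) = e^(−μ) μ^8/8! = e^(−11.25) · 11.25^8/40320 ≈ 0.0828.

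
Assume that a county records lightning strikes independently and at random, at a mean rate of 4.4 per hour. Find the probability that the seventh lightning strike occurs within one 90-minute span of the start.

0.4892

Over the interval, μ = 4.4 × 1.5 = 6.6 (a 90-minute span = 1.5 hours).
The seventh arrival falls in the interval iff at least 7 events occur there: P(S_7 ≤ t) = P(N ≥ 7) = 1 − P(N ≤ 6) ≈ 0.4892.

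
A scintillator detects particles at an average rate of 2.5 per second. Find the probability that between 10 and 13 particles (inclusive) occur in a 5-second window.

Over the interval, μ = 2.5 × 5 = 12.5 (a 5-second window = 5 seconds).
P(10 ≤ N ≤ 13) = Σ_{j=10}^{13} e^(−12.5) · 12.5^j/j! ≈ 0.4264.

0.4264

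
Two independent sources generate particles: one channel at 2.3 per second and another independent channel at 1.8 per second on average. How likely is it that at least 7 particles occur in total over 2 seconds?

Independent Poisson processes superpose: combined rate λ = 2.3 + 1.8 = 4.1 per second.
Over the interval, μ = 4.1 × 2 = 8.2 (2 seconds).
P(N ≥ 7) = 1 − P(N ≤ 6) ≈ 0.7104.

0.7104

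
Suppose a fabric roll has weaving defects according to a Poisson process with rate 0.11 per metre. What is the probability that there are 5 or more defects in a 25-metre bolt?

0.1446

Over the interval, μ = 0.11 × 25 = 2.75 (a 25-metre bolt = 25 metres).
P(N ≥ 5) = 1 − P(N ≤ 4) = 1 − Σ_{j=0}^{4} e^(−μ) μ^j/j! ≈ 0.1446.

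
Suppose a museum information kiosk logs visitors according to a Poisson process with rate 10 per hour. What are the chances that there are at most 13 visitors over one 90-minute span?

Over the interval, μ = 10 × 1.5 = 15 (a 90-minute span = 1.5 hours).
P(N ≤ 13) = Σ_{j=0}^{13} e^(−μ) μ^j/j! ≈ 0.3632.

0.3632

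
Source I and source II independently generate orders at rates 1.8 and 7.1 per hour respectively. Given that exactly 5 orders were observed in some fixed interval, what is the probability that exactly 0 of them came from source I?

Given the total, each event is independently from source I with probability p = λ_I/(λ_I+λ_II) = 1.8/8.9 ≈ 0.2022.
So K ~ Binomial(5, 1.8/8.9): P(K = 0) = C(5,0) · (1.8/8.9)^0 · (7.1/8.9)^5 ≈ 0.3231.

0.3231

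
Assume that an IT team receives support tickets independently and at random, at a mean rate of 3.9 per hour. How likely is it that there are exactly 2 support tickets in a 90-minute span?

0.0493

Over the interval, μ = 3.9 × 1.5 = 5.85 (a 90-minute span = 1.5 hours).
P(N = 2) = e^(−μ) μ^2/2! = e^(−5.85) · 5.85^2/2 ≈ 0.0493.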